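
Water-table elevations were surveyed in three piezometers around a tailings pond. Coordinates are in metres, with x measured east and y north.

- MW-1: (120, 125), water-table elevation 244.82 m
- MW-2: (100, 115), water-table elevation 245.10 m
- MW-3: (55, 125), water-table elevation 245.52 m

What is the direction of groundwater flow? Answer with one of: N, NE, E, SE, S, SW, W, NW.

NE

Differences from MW-1: to MW-2 (Δx, Δy, Δh) = (-20, -10, +0.28); to MW-3 = (-65, 0, +0.70).
Determinant of the coordinate differences = (-20)·0 − (-65)·(-10) = -650.
∂h/∂x = [(+0.28)·0 − (+0.70)·(-10)] / -650 = -0.01077
∂h/∂y = [(-20)·(+0.70) − (-65)·(+0.28)] / -650 = -0.006462
Flow = −∇h = (+0.01077 east, +0.006462 north), which points northeast.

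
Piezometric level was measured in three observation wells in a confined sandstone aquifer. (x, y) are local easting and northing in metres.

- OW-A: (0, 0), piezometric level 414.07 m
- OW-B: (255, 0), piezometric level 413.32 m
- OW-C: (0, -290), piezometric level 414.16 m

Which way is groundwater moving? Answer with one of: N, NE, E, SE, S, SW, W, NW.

∂h/∂x = (413.32 − 414.07) / (255 − 0) = -0.002941
∂h/∂y = (414.16 − 414.07) / (-290 − 0) = -0.0003103
Flow = −∇h = (+0.002941 east, +0.0003103 north), which points east.

E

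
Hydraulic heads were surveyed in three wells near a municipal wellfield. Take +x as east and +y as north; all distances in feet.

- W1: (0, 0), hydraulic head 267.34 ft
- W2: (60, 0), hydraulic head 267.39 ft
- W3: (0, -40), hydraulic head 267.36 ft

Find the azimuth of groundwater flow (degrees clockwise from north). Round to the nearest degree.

∂h/∂x = (267.39 − 267.34) / (60 − 0) = +0.0008333
∂h/∂y = (267.36 − 267.34) / (-40 − 0) = -0.0005000
Flow direction (−∇h) has components (-0.0008333 E, +0.0005000 N).
Azimuth = atan2(E, N) = atan2(-0.0008333, +0.0005000) = 301.0° ≈ 301°.

301°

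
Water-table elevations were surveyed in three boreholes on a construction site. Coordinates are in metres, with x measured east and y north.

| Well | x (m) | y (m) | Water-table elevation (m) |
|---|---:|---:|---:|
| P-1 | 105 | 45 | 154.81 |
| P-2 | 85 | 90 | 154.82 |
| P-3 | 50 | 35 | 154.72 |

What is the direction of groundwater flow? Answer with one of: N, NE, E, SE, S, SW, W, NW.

SW

Taking P-1 as reference: P-2−P-1 = (-20, 45, +0.01); P-3−P-1 = (-55, -10, -0.09).
Determinant of the coordinate differences = (-20)·(-10) − (-55)·45 = 2675.
∂h/∂x = [(+0.01)·(-10) − (-0.09)·45] / 2675 = +0.001477
∂h/∂y = [(-20)·(-0.09) − (-55)·(+0.01)] / 2675 = +0.0008785
Flow = −∇h = (-0.001477 east, -0.0008785 north), which points southwest.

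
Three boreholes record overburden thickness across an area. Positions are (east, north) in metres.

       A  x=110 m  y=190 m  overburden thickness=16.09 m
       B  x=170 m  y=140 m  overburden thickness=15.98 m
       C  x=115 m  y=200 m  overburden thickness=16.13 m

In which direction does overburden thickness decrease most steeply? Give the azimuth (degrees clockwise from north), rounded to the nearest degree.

197°

With d = a·x + b·y + c and A as origin, the differences give:
  60·a + (-50)·b = -0.11
  5·a + 10·b = +0.04
Eliminate b (×10 and ×(-50), subtract): 850·a = 0.900 → a = ∂d/∂x = +0.001059
Back-substitute: b = ∂d/∂y = +0.003471.
Steepest decrease is along −∇f: components (-0.001059 E, -0.003471 N).
Azimuth = atan2(-0.001059, -0.003471) = 197.0° ≈ 197°.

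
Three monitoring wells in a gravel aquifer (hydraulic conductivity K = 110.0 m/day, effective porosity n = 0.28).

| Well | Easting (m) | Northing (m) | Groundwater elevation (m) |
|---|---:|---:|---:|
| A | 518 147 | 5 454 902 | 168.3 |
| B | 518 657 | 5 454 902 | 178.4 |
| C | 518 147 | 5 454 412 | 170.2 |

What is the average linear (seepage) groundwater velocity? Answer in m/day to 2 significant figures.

∂h/∂x = (178.4 − 168.3) / (518657 − 518147) = +0.01980
∂h/∂y = (170.2 − 168.3) / (5454412 − 5454902) = -0.003878
|∇h| = √(0.01980² + -0.003878²) = 0.02018
Seepage velocity v = K·i/n = 110.0 × 0.02018 / 0.28 = 7.928 m/day.

7.9 m/day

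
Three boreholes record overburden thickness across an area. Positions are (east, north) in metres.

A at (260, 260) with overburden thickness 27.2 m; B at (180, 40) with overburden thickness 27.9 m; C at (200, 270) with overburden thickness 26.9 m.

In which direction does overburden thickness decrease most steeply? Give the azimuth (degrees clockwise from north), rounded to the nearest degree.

318°

Differences from A: to B (Δx, Δy, Δh) = (-80, -220, +0.7); to C = (-60, 10, -0.3).
Solve a·Δx + b·Δy = Δd: det = (-80)·10 − (-60)·(-220) = -14000.
∂d/∂x = [(+0.7)·10 − (-0.3)·(-220)] / -14000 = +0.004214
∂d/∂y = [(-80)·(-0.3) − (-60)·(+0.7)] / -14000 = -0.004714
Steepest decrease is along −∇f: components (-0.004214 E, +0.004714 N).
Azimuth = atan2(-0.004214, +0.004714) = 318.2° ≈ 318°.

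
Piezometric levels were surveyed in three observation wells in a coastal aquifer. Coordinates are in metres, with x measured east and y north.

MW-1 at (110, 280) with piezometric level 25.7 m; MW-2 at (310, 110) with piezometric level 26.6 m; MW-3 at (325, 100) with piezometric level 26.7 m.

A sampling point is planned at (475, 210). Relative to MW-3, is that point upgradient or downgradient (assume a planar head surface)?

Differences from MW-1: to MW-2 (Δx, Δy, Δh) = (200, -170, +0.9); to MW-3 = (215, -180, +1.0).
Solve a·Δx + b·Δy = Δh: det = 200·(-180) − 215·(-170) = 550.
∂h/∂x = [(+0.9)·(-180) − (+1.0)·(-170)] / 550 = +0.01455
∂h/∂y = [200·(+1.0) − 215·(+0.9)] / 550 = +0.01182
Head at (475, 210) = 25.7 + (+0.01455)·(365) + (+0.01182)·(-70) = 30.18 m.
That is higher than the 26.7 m at MW-3, so the point is upgradient.

upgradient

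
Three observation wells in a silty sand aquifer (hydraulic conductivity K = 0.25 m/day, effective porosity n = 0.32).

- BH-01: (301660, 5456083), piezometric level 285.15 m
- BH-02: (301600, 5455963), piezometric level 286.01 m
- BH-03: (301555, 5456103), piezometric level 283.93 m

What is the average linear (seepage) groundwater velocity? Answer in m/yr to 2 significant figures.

4.3 m/yr

With h = a·x + b·y + c and BH-01 as origin, the differences give:
  (-60)·a + (-120)·b = +0.86
  (-105)·a + 20·b = -1.22
Eliminate b (×20 and ×(-120), subtract): -13800·a = -129.200 → a = ∂h/∂x = +0.009362
Back-substitute: b = ∂h/∂y = -0.01185.
|∇h| = √(0.009362² + -0.01185²) = 0.0151
Seepage velocity v = K·i/n = 0.25 × 0.0151 / 0.32 = 0.0118 m/day = 4.31 m/yr.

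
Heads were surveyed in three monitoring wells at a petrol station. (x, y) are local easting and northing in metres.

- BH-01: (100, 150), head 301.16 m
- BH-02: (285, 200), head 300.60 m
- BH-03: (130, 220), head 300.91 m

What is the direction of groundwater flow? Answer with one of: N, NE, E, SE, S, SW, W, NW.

Taking BH-01 as reference: BH-02−BH-01 = (185, 50, -0.56); BH-03−BH-01 = (30, 70, -0.25).
Determinant of the coordinate differences = 185·70 − 30·50 = 11450.
∂h/∂x = [(-0.56)·70 − (-0.25)·50] / 11450 = -0.002332
∂h/∂y = [185·(-0.25) − 30·(-0.56)] / 11450 = -0.002572
Flow = −∇h = (+0.002332 east, +0.002572 north), which points northeast.

NE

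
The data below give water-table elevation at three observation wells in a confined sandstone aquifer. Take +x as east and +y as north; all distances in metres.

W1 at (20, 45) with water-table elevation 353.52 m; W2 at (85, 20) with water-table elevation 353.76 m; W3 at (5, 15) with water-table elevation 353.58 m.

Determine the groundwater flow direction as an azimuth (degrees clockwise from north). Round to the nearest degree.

323°

Three-point gradient (reference W1): Δ to W2 = (65, -25, +0.24), Δ to W3 = (-15, -30, +0.06).
∂h/∂x = +0.002452, ∂h/∂y = -0.003226 (det = -2325).
Flow direction (−∇h) has components (-0.002452 E, +0.003226 N).
Azimuth = atan2(E, N) = atan2(-0.002452, +0.003226) = 322.8° ≈ 323°.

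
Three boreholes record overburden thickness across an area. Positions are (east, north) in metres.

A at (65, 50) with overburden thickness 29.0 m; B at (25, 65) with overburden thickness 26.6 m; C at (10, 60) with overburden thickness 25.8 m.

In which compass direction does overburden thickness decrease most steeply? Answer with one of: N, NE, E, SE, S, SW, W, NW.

With d = a·x + b·y + c and A as origin, the differences give:
  (-40)·a + 15·b = -2.4
  (-55)·a + 10·b = -3.2
Eliminate b (×10 and ×15, subtract): 425·a = 24.00 → a = ∂d/∂x = +0.05647
Back-substitute: b = ∂d/∂y = -0.009412.
Steepest decrease is along −∇f = (-0.05647 E, +0.009412 N) → west.

W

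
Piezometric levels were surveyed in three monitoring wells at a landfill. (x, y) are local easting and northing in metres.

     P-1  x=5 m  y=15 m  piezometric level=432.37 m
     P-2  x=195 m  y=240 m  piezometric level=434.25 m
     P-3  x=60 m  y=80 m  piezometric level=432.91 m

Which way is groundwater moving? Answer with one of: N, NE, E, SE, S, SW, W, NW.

With h = a·x + b·y + c and P-1 as origin, the differences give:
  190·a + 225·b = +1.88
  55·a + 65·b = +0.54
Eliminate b (×65 and ×225, subtract): -25·a = 0.700 → a = ∂h/∂x = -0.02800
Back-substitute: b = ∂h/∂y = +0.03200.
Flow = −∇h = (+0.02800 east, -0.03200 north), which points southeast.

SE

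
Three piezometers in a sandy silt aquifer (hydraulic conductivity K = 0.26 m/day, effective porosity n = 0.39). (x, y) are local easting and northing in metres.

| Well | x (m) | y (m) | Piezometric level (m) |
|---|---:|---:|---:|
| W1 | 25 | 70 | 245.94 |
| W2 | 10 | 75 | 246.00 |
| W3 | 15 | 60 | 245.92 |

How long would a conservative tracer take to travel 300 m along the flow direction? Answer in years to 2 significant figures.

240 years

Differences from W1: to W2 (Δx, Δy, Δh) = (-15, 5, +0.06); to W3 = (-10, -10, -0.02).
Determinant of the coordinate differences = (-15)·(-10) − (-10)·5 = 200.
∂h/∂x = [(+0.06)·(-10) − (-0.02)·5] / 200 = -0.002500
∂h/∂y = [(-15)·(-0.02) − (-10)·(+0.06)] / 200 = +0.004500
|∇h| = √(-0.002500² + 0.004500²) = 0.005148
Seepage velocity v = K·i/n = 0.26 × 0.005148 / 0.39 = 0.003432 m/day.
t = 300 / 0.003432 = 8.741e+04 days = 239 years.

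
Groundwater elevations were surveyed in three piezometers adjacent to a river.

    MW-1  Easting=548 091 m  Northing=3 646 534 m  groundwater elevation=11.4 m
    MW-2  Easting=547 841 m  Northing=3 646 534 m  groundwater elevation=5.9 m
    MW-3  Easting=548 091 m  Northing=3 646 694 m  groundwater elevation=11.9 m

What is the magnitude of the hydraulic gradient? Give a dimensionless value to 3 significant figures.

0.0222

∂h/∂x = (5.9 − 11.4) / (547841 − 548091) = +0.02200
∂h/∂y = (11.9 − 11.4) / (3646694 − 3646534) = +0.003125
|∇h| = √(0.02200² + 0.003125²) = 0.02222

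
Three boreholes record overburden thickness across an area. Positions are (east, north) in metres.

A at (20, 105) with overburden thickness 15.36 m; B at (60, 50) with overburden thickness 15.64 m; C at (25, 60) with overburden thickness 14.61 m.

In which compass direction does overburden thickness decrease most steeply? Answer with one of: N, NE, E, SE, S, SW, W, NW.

SW

Three-point gradient (reference A): Δ to B = (40, -55, +0.28), Δ to C = (5, -45, -0.75).
∂d/∂x = +0.03531, ∂d/∂y = +0.02059 (det = -1525).
Steepest decrease is along −∇f = (-0.03531 E, -0.02059 N) → southwest.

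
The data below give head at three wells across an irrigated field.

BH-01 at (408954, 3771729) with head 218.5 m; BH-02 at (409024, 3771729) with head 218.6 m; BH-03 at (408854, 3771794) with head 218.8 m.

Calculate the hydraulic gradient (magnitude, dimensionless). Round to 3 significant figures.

0.00696

With h = a·x + b·y + c and BH-01 as origin, the differences give:
  70·a + 0·b = +0.1
  (-100)·a + 65·b = +0.3
Eliminate b (×65 and ×0, subtract): 4550·a = 6.50 → a = ∂h/∂x = +0.001429
Back-substitute: b = ∂h/∂y = +0.006813.
|∇h| = √(0.001429² + 0.006813²) = 0.006961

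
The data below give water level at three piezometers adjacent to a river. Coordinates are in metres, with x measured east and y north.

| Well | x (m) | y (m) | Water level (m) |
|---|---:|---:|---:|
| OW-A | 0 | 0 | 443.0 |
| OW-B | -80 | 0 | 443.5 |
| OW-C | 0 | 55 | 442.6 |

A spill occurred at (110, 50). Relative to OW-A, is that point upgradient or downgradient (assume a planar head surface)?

∂h/∂x = (443.5 − 443.0) / (-80 − 0) = -0.006250
∂h/∂y = (442.6 − 443.0) / (55 − 0) = -0.007273
Head at (110, 50) = 443.0 + (-0.006250)·(110) + (-0.007273)·(50) = 441.95 m.
That is lower than the 443.0 m at OW-A, so the point is downgradient.

downgradient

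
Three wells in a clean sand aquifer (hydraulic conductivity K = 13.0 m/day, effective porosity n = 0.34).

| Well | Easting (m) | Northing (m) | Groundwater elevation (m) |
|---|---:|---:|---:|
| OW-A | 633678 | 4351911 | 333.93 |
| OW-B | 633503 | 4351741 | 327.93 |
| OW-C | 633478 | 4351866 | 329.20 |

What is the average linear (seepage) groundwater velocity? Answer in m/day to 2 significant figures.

0.95 m/day

Taking OW-A as reference: OW-B−OW-A = (-175, -170, -6.00); OW-C−OW-A = (-200, -45, -4.73).
Determinant of the coordinate differences = (-175)·(-45) − (-200)·(-170) = -26125.
∂h/∂x = [(-6.00)·(-45) − (-4.73)·(-170)] / -26125 = +0.02044
∂h/∂y = [(-175)·(-4.73) − (-200)·(-6.00)] / -26125 = +0.01425
|∇h| = √(0.02044² + 0.01425²) = 0.02492
Seepage velocity v = K·i/n = 13.0 × 0.02492 / 0.34 = 0.9528 m/day.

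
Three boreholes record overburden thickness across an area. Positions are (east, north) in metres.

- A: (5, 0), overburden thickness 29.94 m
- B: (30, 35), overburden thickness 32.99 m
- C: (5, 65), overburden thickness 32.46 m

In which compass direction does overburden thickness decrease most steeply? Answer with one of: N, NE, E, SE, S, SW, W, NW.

SW

Three-point gradient (reference A): Δ to B = (25, 35, +3.05), Δ to C = (0, 65, +2.52).
∂d/∂x = +0.06772, ∂d/∂y = +0.03877 (det = 1625).
Steepest decrease is along −∇f = (-0.06772 E, -0.03877 N) → southwest.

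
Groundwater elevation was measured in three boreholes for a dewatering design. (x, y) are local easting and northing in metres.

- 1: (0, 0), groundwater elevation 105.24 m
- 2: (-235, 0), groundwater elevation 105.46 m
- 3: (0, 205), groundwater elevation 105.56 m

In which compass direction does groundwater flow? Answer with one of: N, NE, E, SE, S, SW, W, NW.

∂h/∂x = (105.46 − 105.24) / (-235 − 0) = -0.0009362
∂h/∂y = (105.56 − 105.24) / (205 − 0) = +0.001561
Flow = −∇h = (+0.0009362 east, -0.001561 north), which points southeast.

SE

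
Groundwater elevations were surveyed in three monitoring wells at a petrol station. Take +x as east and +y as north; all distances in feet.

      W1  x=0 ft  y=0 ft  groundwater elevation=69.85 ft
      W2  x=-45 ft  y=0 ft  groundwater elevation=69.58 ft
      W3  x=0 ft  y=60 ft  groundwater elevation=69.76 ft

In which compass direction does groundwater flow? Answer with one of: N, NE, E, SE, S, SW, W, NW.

∂h/∂x = (69.58 − 69.85) / (-45 − 0) = +0.006000
∂h/∂y = (69.76 − 69.85) / (60 − 0) = -0.001500
Flow = −∇h = (-0.006000 east, +0.001500 north), which points west.

W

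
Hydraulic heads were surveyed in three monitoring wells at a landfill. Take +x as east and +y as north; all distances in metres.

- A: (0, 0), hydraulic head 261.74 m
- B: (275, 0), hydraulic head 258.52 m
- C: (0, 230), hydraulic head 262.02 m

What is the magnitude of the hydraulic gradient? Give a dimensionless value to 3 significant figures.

∂h/∂x = (258.52 − 261.74) / (275 − 0) = -0.01171
∂h/∂y = (262.02 − 261.74) / (230 − 0) = +0.001217
|∇h| = √(-0.01171² + 0.001217²) = 0.01177

0.0118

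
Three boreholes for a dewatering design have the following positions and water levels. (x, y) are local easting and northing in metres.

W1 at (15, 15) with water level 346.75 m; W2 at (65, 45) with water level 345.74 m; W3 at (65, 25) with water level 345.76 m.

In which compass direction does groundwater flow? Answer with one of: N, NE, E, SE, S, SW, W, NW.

E

Three-point gradient (reference W1): Δ to W2 = (50, 30, -1.01), Δ to W3 = (50, 10, -0.99).
∂h/∂x = -0.01960, ∂h/∂y = -0.0010000 (det = -1000).
Flow = −∇h = (+0.01960 east, +0.0010000 north), which points east.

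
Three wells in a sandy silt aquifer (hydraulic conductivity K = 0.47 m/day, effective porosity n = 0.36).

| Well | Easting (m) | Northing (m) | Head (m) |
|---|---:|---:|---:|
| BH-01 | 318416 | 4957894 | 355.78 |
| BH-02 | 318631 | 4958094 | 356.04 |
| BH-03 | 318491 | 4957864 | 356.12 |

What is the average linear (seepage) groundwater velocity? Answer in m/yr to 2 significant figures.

Three-point gradient (reference BH-01): Δ to BH-02 = (215, 200, +0.26), Δ to BH-03 = (75, -30, +0.34).
∂h/∂x = +0.003534, ∂h/∂y = -0.002499 (det = -21450).
|∇h| = √(0.003534² + -0.002499²) = 0.004328
Seepage velocity v = K·i/n = 0.47 × 0.004328 / 0.36 = 0.00565 m/day = 2.064 m/yr.

2.1 m/yr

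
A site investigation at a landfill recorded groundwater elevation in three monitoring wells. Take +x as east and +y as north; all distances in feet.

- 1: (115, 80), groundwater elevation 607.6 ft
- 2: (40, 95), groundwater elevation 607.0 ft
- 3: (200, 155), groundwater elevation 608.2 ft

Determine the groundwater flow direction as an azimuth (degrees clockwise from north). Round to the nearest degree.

276°

Taking 1 as reference: 2−1 = (-75, 15, -0.6); 3−1 = (85, 75, +0.6).
Determinant of the coordinate differences = (-75)·75 − 85·15 = -6900.
∂h/∂x = [(-0.6)·75 − (+0.6)·15] / -6900 = +0.007826
∂h/∂y = [(-75)·(+0.6) − 85·(-0.6)] / -6900 = -0.0008696
Flow direction (−∇h) has components (-0.007826 E, +0.0008696 N).
Azimuth = atan2(E, N) = atan2(-0.007826, +0.0008696) = 276.3° ≈ 276°.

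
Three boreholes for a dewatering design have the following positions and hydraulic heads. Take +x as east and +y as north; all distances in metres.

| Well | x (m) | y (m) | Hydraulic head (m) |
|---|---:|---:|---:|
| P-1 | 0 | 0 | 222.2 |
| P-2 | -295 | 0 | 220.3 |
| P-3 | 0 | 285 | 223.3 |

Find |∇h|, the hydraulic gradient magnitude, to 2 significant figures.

∂h/∂x = (220.3 − 222.2) / (-295 − 0) = +0.006441
∂h/∂y = (223.3 − 222.2) / (285 − 0) = +0.003860
|∇h| = √(0.006441² + 0.003860²) = 0.007509

0.0075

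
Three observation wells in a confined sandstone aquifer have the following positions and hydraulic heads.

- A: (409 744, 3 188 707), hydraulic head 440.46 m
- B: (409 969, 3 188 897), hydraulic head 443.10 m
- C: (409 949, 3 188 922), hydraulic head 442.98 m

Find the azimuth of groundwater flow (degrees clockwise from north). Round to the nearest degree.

254°

Differences from A: to B (Δx, Δy, Δh) = (225, 190, +2.64); to C = (205, 215, +2.52).
Determinant of the coordinate differences = 225·215 − 205·190 = 9425.
∂h/∂x = [(+2.64)·215 − (+2.52)·190] / 9425 = +0.009422
∂h/∂y = [225·(+2.52) − 205·(+2.64)] / 9425 = +0.002737
Flow direction (−∇h) has components (-0.009422 E, -0.002737 N).
Azimuth = atan2(E, N) = atan2(-0.009422, -0.002737) = 253.8° ≈ 254°.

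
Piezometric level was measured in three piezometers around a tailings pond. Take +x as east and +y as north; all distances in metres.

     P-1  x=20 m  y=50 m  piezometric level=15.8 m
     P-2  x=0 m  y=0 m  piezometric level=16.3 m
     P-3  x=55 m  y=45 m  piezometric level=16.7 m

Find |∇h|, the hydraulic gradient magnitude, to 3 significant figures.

0.0299

Taking P-1 as reference: P-2−P-1 = (-20, -50, +0.5); P-3−P-1 = (35, -5, +0.9).
Determinant of the coordinate differences = (-20)·(-5) − 35·(-50) = 1850.
∂h/∂x = [(+0.5)·(-5) − (+0.9)·(-50)] / 1850 = +0.02297
∂h/∂y = [(-20)·(+0.9) − 35·(+0.5)] / 1850 = -0.01919
|∇h| = √(0.02297² + -0.01919²) = 0.02993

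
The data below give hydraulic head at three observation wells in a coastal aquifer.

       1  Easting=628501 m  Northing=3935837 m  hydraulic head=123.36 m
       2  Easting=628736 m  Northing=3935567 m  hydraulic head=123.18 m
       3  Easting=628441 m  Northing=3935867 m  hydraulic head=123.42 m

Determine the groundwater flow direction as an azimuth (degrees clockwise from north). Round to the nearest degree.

073°

Taking 1 as reference: 2−1 = (235, -270, -0.18); 3−1 = (-60, 30, +0.06).
Determinant of the coordinate differences = 235·30 − (-60)·(-270) = -9150.
∂h/∂x = [(-0.18)·30 − (+0.06)·(-270)] / -9150 = -0.001180
∂h/∂y = [235·(+0.06) − (-60)·(-0.18)] / -9150 = -0.0003607
Flow direction (−∇h) has components (+0.001180 E, +0.0003607 N).
Azimuth = atan2(E, N) = atan2(+0.001180, +0.0003607) = 73.0° ≈ 073°.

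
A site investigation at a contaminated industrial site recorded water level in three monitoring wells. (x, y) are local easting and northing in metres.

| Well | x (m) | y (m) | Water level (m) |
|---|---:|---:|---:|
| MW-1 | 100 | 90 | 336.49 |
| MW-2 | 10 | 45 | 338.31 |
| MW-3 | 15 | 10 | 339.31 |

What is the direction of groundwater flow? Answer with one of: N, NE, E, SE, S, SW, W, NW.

Differences from MW-1: to MW-2 (Δx, Δy, Δh) = (-90, -45, +1.82); to MW-3 = (-85, -80, +2.82).
Solve a·Δx + b·Δy = Δh: det = (-90)·(-80) − (-85)·(-45) = 3375.
∂h/∂x = [(+1.82)·(-80) − (+2.82)·(-45)] / 3375 = -0.005541
∂h/∂y = [(-90)·(+2.82) − (-85)·(+1.82)] / 3375 = -0.02936
Flow = −∇h = (+0.005541 east, +0.02936 north), which points north.

N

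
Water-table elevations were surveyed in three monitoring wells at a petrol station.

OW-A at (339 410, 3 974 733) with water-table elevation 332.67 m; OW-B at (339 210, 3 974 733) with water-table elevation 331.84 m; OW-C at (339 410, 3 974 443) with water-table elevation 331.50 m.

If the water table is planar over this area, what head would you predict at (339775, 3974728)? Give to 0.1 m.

∂h/∂x = (331.84 − 332.67) / (339210 − 339410) = +0.004150
∂h/∂y = (331.50 − 332.67) / (3974443 − 3974733) = +0.004034
h(339775, 3974728) = 332.67 + (+0.004150)·(365) + (+0.004034)·(-5) = 332.67 +1.515 -0.020 = 334.165 m.

334.2 m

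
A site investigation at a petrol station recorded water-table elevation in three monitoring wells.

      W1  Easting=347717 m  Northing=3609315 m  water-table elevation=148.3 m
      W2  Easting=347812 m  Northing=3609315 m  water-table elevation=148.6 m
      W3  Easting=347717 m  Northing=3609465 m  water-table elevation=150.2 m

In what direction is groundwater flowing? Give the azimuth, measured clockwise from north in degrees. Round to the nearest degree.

∂h/∂x = (148.6 − 148.3) / (347812 − 347717) = +0.003158
∂h/∂y = (150.2 − 148.3) / (3609465 − 3609315) = +0.01267
Flow direction (−∇h) has components (-0.003158 E, -0.01267 N).
Azimuth = atan2(E, N) = atan2(-0.003158, -0.01267) = 194.0° ≈ 194°.

194°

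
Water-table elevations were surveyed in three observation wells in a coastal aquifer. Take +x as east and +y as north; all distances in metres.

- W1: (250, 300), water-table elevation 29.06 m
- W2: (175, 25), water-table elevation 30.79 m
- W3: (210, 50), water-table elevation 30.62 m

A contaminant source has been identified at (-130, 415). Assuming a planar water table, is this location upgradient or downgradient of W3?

downgradient

Taking W1 as reference: W2−W1 = (-75, -275, +1.73); W3−W1 = (-40, -250, +1.56).
Solve a·Δx + b·Δy = Δh: det = (-75)·(-250) − (-40)·(-275) = 7750.
∂h/∂x = [(+1.73)·(-250) − (+1.56)·(-275)] / 7750 = -0.0004516
∂h/∂y = [(-75)·(+1.56) − (-40)·(+1.73)] / 7750 = -0.006168
Head at (-130, 415) = 29.06 + (-0.0004516)·(-380) + (-0.006168)·(115) = 28.52 m.
That is lower than the 30.62 m at W3, so the point is downgradient.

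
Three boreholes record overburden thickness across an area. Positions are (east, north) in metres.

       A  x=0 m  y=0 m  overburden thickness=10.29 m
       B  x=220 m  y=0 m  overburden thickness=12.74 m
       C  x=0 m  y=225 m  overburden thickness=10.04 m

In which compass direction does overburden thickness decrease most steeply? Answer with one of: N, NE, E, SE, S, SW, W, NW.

W

∂d/∂x = (12.74 − 10.29) / (220 − 0) = +0.01114
∂d/∂y = (10.04 − 10.29) / (225 − 0) = -0.001111
Steepest decrease is along −∇f = (-0.01114 E, +0.001111 N) → west.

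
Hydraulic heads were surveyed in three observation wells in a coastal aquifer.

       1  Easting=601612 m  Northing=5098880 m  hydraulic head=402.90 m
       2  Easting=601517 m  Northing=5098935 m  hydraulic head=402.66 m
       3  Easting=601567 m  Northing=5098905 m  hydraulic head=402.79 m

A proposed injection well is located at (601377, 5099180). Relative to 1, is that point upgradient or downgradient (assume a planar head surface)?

downgradient

Taking 1 as reference: 2−1 = (-95, 55, -0.24); 3−1 = (-45, 25, -0.11).
Determinant of the coordinate differences = (-95)·25 − (-45)·55 = 100.
∂h/∂x = [(-0.24)·25 − (-0.11)·55] / 100 = +0.0005000
∂h/∂y = [(-95)·(-0.11) − (-45)·(-0.24)] / 100 = -0.003500
Head at (601377, 5099180) = 402.90 + (+0.0005000)·(-235) + (-0.003500)·(300) = 401.73 m.
That is lower than the 402.90 m at 1, so the point is downgradient.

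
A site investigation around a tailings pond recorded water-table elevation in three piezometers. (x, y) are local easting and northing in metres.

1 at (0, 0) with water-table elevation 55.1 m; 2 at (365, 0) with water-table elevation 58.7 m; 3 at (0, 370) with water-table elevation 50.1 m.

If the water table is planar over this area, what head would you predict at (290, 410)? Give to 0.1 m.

∂h/∂x = (58.7 − 55.1) / (365 − 0) = +0.009863
∂h/∂y = (50.1 − 55.1) / (370 − 0) = -0.01351
h(290, 410) = 55.1 + (+0.009863)·(290) + (-0.01351)·(410) = 55.1 +2.860 -5.541 = 52.420 m.

52.4 m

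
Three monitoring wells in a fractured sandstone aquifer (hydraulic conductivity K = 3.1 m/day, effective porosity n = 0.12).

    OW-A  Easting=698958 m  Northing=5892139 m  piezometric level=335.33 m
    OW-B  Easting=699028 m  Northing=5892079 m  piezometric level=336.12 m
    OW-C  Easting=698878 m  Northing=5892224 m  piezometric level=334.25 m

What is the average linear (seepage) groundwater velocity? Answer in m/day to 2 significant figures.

0.28 m/day

Taking OW-A as reference: OW-B−OW-A = (70, -60, +0.79); OW-C−OW-A = (-80, 85, -1.08).
Solve a·Δx + b·Δy = Δh: det = 70·85 − (-80)·(-60) = 1150.
∂h/∂x = [(+0.79)·85 − (-1.08)·(-60)] / 1150 = +0.002043
∂h/∂y = [70·(-1.08) − (-80)·(+0.79)] / 1150 = -0.01078
|∇h| = √(0.002043² + -0.01078²) = 0.01097
Seepage velocity v = K·i/n = 3.1 × 0.01097 / 0.12 = 0.2834 m/day.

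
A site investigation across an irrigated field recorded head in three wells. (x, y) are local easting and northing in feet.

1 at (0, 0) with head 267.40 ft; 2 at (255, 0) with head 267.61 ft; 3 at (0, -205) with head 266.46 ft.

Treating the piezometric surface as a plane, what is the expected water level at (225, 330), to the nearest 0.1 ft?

269.1 ft

∂h/∂x = (267.61 − 267.40) / (255 − 0) = +0.0008235
∂h/∂y = (266.46 − 267.40) / (-205 − 0) = +0.004585
h(225, 330) = 267.40 + (+0.0008235)·(225) + (+0.004585)·(330) = 267.40 +0.185 +1.513 = 269.098 ft.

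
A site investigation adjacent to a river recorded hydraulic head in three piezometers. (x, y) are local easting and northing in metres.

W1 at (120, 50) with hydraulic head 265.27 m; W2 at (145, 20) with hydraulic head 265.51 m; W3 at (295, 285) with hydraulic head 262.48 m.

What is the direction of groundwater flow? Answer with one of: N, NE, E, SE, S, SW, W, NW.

N

Three-point gradient (reference W1): Δ to W2 = (25, -30, +0.24), Δ to W3 = (175, 235, -2.79).
∂h/∂x = -0.002454, ∂h/∂y = -0.01004 (det = 11125).
Flow = −∇h = (+0.002454 east, +0.01004 north), which points north.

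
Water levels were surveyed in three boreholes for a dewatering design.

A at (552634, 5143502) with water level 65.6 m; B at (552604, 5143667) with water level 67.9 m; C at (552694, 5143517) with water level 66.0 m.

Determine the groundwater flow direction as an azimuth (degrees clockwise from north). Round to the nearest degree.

192°

With h = a·x + b·y + c and A as origin, the differences give:
  (-30)·a + 165·b = +2.3
  60·a + 15·b = +0.4
Eliminate b (×15 and ×165, subtract): -10350·a = -31.50 → a = ∂h/∂x = +0.003043
Back-substitute: b = ∂h/∂y = +0.01449.
Flow direction (−∇h) has components (-0.003043 E, -0.01449 N).
Azimuth = atan2(E, N) = atan2(-0.003043, -0.01449) = 191.9° ≈ 192°.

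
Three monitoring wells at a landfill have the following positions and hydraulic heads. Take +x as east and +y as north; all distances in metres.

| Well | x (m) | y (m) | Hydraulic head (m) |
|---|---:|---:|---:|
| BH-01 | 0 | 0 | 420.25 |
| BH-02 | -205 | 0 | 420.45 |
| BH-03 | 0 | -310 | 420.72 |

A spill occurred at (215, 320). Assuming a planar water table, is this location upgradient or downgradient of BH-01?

∂h/∂x = (420.45 − 420.25) / (-205 − 0) = -0.0009756
∂h/∂y = (420.72 − 420.25) / (-310 − 0) = -0.001516
Head at (215, 320) = 420.25 + (-0.0009756)·(215) + (-0.001516)·(320) = 419.56 m.
That is lower than the 420.25 m at BH-01, so the point is downgradient.

downgradient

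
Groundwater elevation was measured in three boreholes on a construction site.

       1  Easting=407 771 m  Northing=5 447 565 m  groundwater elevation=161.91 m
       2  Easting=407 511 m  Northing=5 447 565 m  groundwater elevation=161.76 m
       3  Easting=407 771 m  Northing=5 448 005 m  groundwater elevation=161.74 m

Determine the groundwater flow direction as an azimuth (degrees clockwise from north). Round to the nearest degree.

∂h/∂x = (161.76 − 161.91) / (407511 − 407771) = +0.0005769
∂h/∂y = (161.74 − 161.91) / (5448005 − 5447565) = -0.0003864
Flow direction (−∇h) has components (-0.0005769 E, +0.0003864 N).
Azimuth = atan2(E, N) = atan2(-0.0005769, +0.0003864) = 303.8° ≈ 304°.

304°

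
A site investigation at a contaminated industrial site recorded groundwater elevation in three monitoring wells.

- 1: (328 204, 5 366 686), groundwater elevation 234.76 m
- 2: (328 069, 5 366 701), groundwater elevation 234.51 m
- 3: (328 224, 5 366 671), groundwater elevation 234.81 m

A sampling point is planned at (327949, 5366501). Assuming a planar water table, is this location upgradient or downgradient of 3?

downgradient

With h = a·x + b·y + c and 1 as origin, the differences give:
  (-135)·a + 15·b = -0.25
  20·a + (-15)·b = +0.05
Eliminate b (×(-15) and ×15, subtract): 1725·a = 3.000 → a = ∂h/∂x = +0.001739
Back-substitute: b = ∂h/∂y = -0.001014.
Head at (327949, 5366501) = 234.76 + (+0.001739)·(-255) + (-0.001014)·(-185) = 234.50 m.
That is lower than the 234.81 m at 3, so the point is downgradient.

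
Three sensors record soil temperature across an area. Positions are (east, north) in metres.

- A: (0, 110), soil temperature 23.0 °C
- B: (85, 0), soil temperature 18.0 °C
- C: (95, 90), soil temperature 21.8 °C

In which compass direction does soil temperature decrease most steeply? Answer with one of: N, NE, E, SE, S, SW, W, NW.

Three-point gradient (reference A): Δ to B = (85, -110, -5.0), Δ to C = (95, -20, -1.2).
∂T/∂x = -0.003657, ∂T/∂y = +0.04263 (det = 8750).
Steepest decrease is along −∇f = (+0.003657 E, -0.04263 N) → south.

S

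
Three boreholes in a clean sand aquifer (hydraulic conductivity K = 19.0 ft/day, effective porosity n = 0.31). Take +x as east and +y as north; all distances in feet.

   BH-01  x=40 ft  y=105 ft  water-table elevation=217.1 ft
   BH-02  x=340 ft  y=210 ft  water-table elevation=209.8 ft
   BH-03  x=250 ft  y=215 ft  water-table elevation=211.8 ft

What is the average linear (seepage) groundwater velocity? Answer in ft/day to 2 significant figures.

1.4 ft/day

Differences from BH-01: to BH-02 (Δx, Δy, Δh) = (300, 105, -7.3); to BH-03 = (210, 110, -5.3).
Determinant of the coordinate differences = 300·110 − 210·105 = 10950.
∂h/∂x = [(-7.3)·110 − (-5.3)·105] / 10950 = -0.02251
∂h/∂y = [300·(-5.3) − 210·(-7.3)] / 10950 = -0.005205
|∇h| = √(-0.02251² + -0.005205²) = 0.0231
Seepage velocity v = K·i/n = 19.0 × 0.0231 / 0.31 = 1.416 ft/day.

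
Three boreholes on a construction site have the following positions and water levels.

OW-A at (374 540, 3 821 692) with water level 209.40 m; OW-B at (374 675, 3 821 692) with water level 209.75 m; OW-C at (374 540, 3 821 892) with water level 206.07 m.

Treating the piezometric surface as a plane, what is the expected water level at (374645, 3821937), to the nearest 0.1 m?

205.6 m

∂h/∂x = (209.75 − 209.40) / (374675 − 374540) = +0.002593
∂h/∂y = (206.07 − 209.40) / (3821892 − 3821692) = -0.01665
h(374645, 3821937) = 209.40 + (+0.002593)·(105) + (-0.01665)·(245) = 209.40 +0.272 -4.079 = 205.593 m.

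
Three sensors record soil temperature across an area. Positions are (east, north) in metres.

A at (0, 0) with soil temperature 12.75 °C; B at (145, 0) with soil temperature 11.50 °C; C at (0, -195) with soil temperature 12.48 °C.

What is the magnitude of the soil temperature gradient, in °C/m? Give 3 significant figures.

∂T/∂x = (11.50 − 12.75) / (145 − 0) = -0.008621
∂T/∂y = (12.48 − 12.75) / (-195 − 0) = +0.001385
|∇f| = √(-0.008621² + 0.001385²) = 0.008732 °C/m

0.00873 °C/m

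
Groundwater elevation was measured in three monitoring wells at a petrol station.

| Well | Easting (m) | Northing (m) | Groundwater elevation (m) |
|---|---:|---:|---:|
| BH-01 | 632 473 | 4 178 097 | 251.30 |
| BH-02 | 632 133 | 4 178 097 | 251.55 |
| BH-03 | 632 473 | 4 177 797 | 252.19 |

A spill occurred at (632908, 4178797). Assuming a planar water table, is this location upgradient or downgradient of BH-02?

∂h/∂x = (251.55 − 251.30) / (632133 − 632473) = -0.0007353
∂h/∂y = (252.19 − 251.30) / (4177797 − 4178097) = -0.002967
Head at (632908, 4178797) = 251.30 + (-0.0007353)·(435) + (-0.002967)·(700) = 248.90 m.
That is lower than the 251.55 m at BH-02, so the point is downgradient.

downgradient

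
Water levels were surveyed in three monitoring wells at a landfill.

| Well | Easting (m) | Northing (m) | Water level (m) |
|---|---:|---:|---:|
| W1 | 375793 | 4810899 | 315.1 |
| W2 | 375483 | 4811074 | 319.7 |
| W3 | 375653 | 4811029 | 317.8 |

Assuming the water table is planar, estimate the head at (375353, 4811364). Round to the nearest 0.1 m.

324.3 m

Taking W1 as reference: W2−W1 = (-310, 175, +4.6); W3−W1 = (-140, 130, +2.7).
Determinant of the coordinate differences = (-310)·130 − (-140)·175 = -15800.
∂h/∂x = [(+4.6)·130 − (+2.7)·175] / -15800 = -0.007943
∂h/∂y = [(-310)·(+2.7) − (-140)·(+4.6)] / -15800 = +0.01222
h(375353, 4811364) = 315.1 + (-0.007943)·(-440) + (+0.01222)·(465) = 315.1 +3.495 +5.680 = 324.275 m.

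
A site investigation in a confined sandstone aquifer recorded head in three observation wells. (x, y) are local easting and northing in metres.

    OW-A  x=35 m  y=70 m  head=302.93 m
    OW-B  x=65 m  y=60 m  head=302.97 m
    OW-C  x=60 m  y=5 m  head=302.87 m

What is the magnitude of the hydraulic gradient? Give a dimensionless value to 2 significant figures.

0.0025

With h = a·x + b·y + c and OW-A as origin, the differences give:
  30·a + (-10)·b = +0.04
  25·a + (-65)·b = -0.06
Eliminate b (×(-65) and ×(-10), subtract): -1700·a = -3.200 → a = ∂h/∂x = +0.001882
Back-substitute: b = ∂h/∂y = +0.001647.
|∇h| = √(0.001882² + 0.001647²) = 0.002501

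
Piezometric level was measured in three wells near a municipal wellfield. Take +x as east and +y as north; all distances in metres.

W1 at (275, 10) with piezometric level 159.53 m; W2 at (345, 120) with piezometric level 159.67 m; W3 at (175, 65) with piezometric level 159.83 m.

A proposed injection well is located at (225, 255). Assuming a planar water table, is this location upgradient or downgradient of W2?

Taking W1 as reference: W2−W1 = (70, 110, +0.14); W3−W1 = (-100, 55, +0.30).
Determinant of the coordinate differences = 70·55 − (-100)·110 = 14850.
∂h/∂x = [(+0.14)·55 − (+0.30)·110] / 14850 = -0.001704
∂h/∂y = [70·(+0.30) − (-100)·(+0.14)] / 14850 = +0.002357
Head at (225, 255) = 159.53 + (-0.001704)·(-50) + (+0.002357)·(245) = 160.19 m.
That is higher than the 159.67 m at W2, so the point is upgradient.

upgradient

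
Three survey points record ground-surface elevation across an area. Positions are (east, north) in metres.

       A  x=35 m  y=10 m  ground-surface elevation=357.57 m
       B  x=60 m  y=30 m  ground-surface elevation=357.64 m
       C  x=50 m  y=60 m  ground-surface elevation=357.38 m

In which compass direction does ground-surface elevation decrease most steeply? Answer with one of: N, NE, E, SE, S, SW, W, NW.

NW

Three-point gradient (reference A): Δ to B = (25, 20, +0.07), Δ to C = (15, 50, -0.19).
∂z/∂x = +0.007684, ∂z/∂y = -0.006105 (det = 950).
Steepest decrease is along −∇f = (-0.007684 E, +0.006105 N) → northwest.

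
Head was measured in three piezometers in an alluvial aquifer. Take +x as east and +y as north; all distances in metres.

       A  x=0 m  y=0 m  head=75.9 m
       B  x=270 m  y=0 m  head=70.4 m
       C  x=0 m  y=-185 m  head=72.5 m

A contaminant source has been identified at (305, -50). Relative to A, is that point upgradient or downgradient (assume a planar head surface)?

∂h/∂x = (70.4 − 75.9) / (270 − 0) = -0.02037
∂h/∂y = (72.5 − 75.9) / (-185 − 0) = +0.01838
Head at (305, -50) = 75.9 + (-0.02037)·(305) + (+0.01838)·(-50) = 68.77 m.
That is lower than the 75.9 m at A, so the point is downgradient.

downgradient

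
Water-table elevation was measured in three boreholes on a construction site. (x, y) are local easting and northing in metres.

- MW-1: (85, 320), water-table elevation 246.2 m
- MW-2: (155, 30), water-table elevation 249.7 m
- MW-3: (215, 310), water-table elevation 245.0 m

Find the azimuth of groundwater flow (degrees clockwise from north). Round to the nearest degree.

035°

With h = a·x + b·y + c and MW-1 as origin, the differences give:
  70·a + (-290)·b = +3.5
  130·a + (-10)·b = -1.2
Eliminate b (×(-10) and ×(-290), subtract): 37000·a = -383.00 → a = ∂h/∂x = -0.01035
Back-substitute: b = ∂h/∂y = -0.01457.
Flow direction (−∇h) has components (+0.01035 E, +0.01457 N).
Azimuth = atan2(E, N) = atan2(+0.01035, +0.01457) = 35.4° ≈ 035°.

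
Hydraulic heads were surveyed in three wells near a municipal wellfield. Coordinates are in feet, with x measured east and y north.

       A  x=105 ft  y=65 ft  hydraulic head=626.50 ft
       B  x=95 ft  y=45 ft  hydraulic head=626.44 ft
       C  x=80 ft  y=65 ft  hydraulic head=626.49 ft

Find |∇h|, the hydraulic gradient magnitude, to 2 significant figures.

Three-point gradient (reference A): Δ to B = (-10, -20, -0.06), Δ to C = (-25, 0, -0.01).
∂h/∂x = +0.0004000, ∂h/∂y = +0.002800 (det = -500).
|∇h| = √(0.0004000² + 0.002800²) = 0.002828

0.0028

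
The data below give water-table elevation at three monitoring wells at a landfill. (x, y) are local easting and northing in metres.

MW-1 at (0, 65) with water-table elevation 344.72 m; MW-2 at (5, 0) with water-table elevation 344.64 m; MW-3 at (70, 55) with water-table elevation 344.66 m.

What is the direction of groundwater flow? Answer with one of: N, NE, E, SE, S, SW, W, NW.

SE

With h = a·x + b·y + c and MW-1 as origin, the differences give:
  5·a + (-65)·b = -0.08
  70·a + (-10)·b = -0.06
Eliminate b (×(-10) and ×(-65), subtract): 4500·a = -3.100 → a = ∂h/∂x = -0.0006889
Back-substitute: b = ∂h/∂y = +0.001178.
Flow = −∇h = (+0.0006889 east, -0.001178 north), which points southeast.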